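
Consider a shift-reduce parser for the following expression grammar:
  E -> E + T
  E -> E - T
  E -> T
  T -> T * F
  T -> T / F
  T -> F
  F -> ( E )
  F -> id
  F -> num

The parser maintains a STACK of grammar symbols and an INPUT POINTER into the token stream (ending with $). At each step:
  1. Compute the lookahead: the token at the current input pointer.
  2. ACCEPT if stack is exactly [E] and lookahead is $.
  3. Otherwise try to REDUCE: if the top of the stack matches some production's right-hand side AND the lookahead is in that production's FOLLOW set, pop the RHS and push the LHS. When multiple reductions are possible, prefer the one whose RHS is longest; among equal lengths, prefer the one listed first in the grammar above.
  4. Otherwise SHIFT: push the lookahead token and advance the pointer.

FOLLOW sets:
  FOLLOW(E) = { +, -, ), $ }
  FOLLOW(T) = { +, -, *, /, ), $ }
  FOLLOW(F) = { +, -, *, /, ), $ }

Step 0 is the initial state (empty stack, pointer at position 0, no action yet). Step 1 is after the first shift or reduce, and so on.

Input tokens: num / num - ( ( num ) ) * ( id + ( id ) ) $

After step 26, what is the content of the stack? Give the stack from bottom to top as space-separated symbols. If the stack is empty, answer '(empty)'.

Answer: E - T * ( F

Derivation:
Step 1: shift num. Stack=[num] ptr=1 lookahead=/ remaining=[/ num - ( ( num ) ) * ( id + ( id ) ) $]
Step 2: reduce F->num. Stack=[F] ptr=1 lookahead=/ remaining=[/ num - ( ( num ) ) * ( id + ( id ) ) $]
Step 3: reduce T->F. Stack=[T] ptr=1 lookahead=/ remaining=[/ num - ( ( num ) ) * ( id + ( id ) ) $]
Step 4: shift /. Stack=[T /] ptr=2 lookahead=num remaining=[num - ( ( num ) ) * ( id + ( id ) ) $]
Step 5: shift num. Stack=[T / num] ptr=3 lookahead=- remaining=[- ( ( num ) ) * ( id + ( id ) ) $]
Step 6: reduce F->num. Stack=[T / F] ptr=3 lookahead=- remaining=[- ( ( num ) ) * ( id + ( id ) ) $]
Step 7: reduce T->T / F. Stack=[T] ptr=3 lookahead=- remaining=[- ( ( num ) ) * ( id + ( id ) ) $]
Step 8: reduce E->T. Stack=[E] ptr=3 lookahead=- remaining=[- ( ( num ) ) * ( id + ( id ) ) $]
Step 9: shift -. Stack=[E -] ptr=4 lookahead=( remaining=[( ( num ) ) * ( id + ( id ) ) $]
Step 10: shift (. Stack=[E - (] ptr=5 lookahead=( remaining=[( num ) ) * ( id + ( id ) ) $]
Step 11: shift (. Stack=[E - ( (] ptr=6 lookahead=num remaining=[num ) ) * ( id + ( id ) ) $]
Step 12: shift num. Stack=[E - ( ( num] ptr=7 lookahead=) remaining=[) ) * ( id + ( id ) ) $]
Step 13: reduce F->num. Stack=[E - ( ( F] ptr=7 lookahead=) remaining=[) ) * ( id + ( id ) ) $]
Step 14: reduce T->F. Stack=[E - ( ( T] ptr=7 lookahead=) remaining=[) ) * ( id + ( id ) ) $]
Step 15: reduce E->T. Stack=[E - ( ( E] ptr=7 lookahead=) remaining=[) ) * ( id + ( id ) ) $]
Step 16: shift ). Stack=[E - ( ( E )] ptr=8 lookahead=) remaining=[) * ( id + ( id ) ) $]
Step 17: reduce F->( E ). Stack=[E - ( F] ptr=8 lookahead=) remaining=[) * ( id + ( id ) ) $]
Step 18: reduce T->F. Stack=[E - ( T] ptr=8 lookahead=) remaining=[) * ( id + ( id ) ) $]
Step 19: reduce E->T. Stack=[E - ( E] ptr=8 lookahead=) remaining=[) * ( id + ( id ) ) $]
Step 20: shift ). Stack=[E - ( E )] ptr=9 lookahead=* remaining=[* ( id + ( id ) ) $]
Step 21: reduce F->( E ). Stack=[E - F] ptr=9 lookahead=* remaining=[* ( id + ( id ) ) $]
Step 22: reduce T->F. Stack=[E - T] ptr=9 lookahead=* remaining=[* ( id + ( id ) ) $]
Step 23: shift *. Stack=[E - T *] ptr=10 lookahead=( remaining=[( id + ( id ) ) $]
Step 24: shift (. Stack=[E - T * (] ptr=11 lookahead=id remaining=[id + ( id ) ) $]
Step 25: shift id. Stack=[E - T * ( id] ptr=12 lookahead=+ remaining=[+ ( id ) ) $]
Step 26: reduce F->id. Stack=[E - T * ( F] ptr=12 lookahead=+ remaining=[+ ( id ) ) $]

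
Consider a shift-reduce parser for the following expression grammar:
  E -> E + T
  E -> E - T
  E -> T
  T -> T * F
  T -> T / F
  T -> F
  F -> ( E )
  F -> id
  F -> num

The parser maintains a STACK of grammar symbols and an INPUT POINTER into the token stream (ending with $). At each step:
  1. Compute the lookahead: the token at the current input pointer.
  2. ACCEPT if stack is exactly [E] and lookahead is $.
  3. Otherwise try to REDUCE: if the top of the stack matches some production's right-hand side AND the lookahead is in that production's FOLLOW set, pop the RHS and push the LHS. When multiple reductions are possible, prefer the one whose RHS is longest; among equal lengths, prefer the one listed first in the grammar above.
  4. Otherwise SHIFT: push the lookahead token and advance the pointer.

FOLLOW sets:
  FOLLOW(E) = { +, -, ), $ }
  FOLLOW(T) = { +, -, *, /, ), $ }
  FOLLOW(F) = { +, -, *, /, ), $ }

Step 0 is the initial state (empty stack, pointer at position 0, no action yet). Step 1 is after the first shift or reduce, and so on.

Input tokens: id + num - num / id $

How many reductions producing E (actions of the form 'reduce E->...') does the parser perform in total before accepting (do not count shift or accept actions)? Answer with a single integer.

Answer: 3

Derivation:
Step 1: shift id. Stack=[id] ptr=1 lookahead=+ remaining=[+ num - num / id $]
Step 2: reduce F->id. Stack=[F] ptr=1 lookahead=+ remaining=[+ num - num / id $]
Step 3: reduce T->F. Stack=[T] ptr=1 lookahead=+ remaining=[+ num - num / id $]
Step 4: reduce E->T. Stack=[E] ptr=1 lookahead=+ remaining=[+ num - num / id $]
Step 5: shift +. Stack=[E +] ptr=2 lookahead=num remaining=[num - num / id $]
Step 6: shift num. Stack=[E + num] ptr=3 lookahead=- remaining=[- num / id $]
Step 7: reduce F->num. Stack=[E + F] ptr=3 lookahead=- remaining=[- num / id $]
Step 8: reduce T->F. Stack=[E + T] ptr=3 lookahead=- remaining=[- num / id $]
Step 9: reduce E->E + T. Stack=[E] ptr=3 lookahead=- remaining=[- num / id $]
Step 10: shift -. Stack=[E -] ptr=4 lookahead=num remaining=[num / id $]
Step 11: shift num. Stack=[E - num] ptr=5 lookahead=/ remaining=[/ id $]
Step 12: reduce F->num. Stack=[E - F] ptr=5 lookahead=/ remaining=[/ id $]
Step 13: reduce T->F. Stack=[E - T] ptr=5 lookahead=/ remaining=[/ id $]
Step 14: shift /. Stack=[E - T /] ptr=6 lookahead=id remaining=[id $]
Step 15: shift id. Stack=[E - T / id] ptr=7 lookahead=$ remaining=[$]
Step 16: reduce F->id. Stack=[E - T / F] ptr=7 lookahead=$ remaining=[$]
Step 17: reduce T->T / F. Stack=[E - T] ptr=7 lookahead=$ remaining=[$]
Step 18: reduce E->E - T. Stack=[E] ptr=7 lookahead=$ remaining=[$]
Step 19: accept. Stack=[E] ptr=7 lookahead=$ remaining=[$]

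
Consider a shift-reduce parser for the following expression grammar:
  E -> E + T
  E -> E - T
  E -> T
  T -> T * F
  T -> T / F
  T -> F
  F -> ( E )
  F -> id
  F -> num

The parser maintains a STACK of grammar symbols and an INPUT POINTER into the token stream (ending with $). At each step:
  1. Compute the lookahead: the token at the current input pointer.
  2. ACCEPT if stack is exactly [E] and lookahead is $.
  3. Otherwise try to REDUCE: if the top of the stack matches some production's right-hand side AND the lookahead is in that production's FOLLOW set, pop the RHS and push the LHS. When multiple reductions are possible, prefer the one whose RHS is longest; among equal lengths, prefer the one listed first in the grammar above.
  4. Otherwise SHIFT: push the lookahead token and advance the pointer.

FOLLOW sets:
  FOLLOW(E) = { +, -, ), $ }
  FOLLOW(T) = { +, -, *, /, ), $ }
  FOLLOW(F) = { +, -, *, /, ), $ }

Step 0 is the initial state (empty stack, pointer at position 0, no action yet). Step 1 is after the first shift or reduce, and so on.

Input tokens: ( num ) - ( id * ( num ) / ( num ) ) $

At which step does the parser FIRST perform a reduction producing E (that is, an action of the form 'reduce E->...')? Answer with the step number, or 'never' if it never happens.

Step 1: shift (. Stack=[(] ptr=1 lookahead=num remaining=[num ) - ( id * ( num ) / ( num ) ) $]
Step 2: shift num. Stack=[( num] ptr=2 lookahead=) remaining=[) - ( id * ( num ) / ( num ) ) $]
Step 3: reduce F->num. Stack=[( F] ptr=2 lookahead=) remaining=[) - ( id * ( num ) / ( num ) ) $]
Step 4: reduce T->F. Stack=[( T] ptr=2 lookahead=) remaining=[) - ( id * ( num ) / ( num ) ) $]
Step 5: reduce E->T. Stack=[( E] ptr=2 lookahead=) remaining=[) - ( id * ( num ) / ( num ) ) $]

Answer: 5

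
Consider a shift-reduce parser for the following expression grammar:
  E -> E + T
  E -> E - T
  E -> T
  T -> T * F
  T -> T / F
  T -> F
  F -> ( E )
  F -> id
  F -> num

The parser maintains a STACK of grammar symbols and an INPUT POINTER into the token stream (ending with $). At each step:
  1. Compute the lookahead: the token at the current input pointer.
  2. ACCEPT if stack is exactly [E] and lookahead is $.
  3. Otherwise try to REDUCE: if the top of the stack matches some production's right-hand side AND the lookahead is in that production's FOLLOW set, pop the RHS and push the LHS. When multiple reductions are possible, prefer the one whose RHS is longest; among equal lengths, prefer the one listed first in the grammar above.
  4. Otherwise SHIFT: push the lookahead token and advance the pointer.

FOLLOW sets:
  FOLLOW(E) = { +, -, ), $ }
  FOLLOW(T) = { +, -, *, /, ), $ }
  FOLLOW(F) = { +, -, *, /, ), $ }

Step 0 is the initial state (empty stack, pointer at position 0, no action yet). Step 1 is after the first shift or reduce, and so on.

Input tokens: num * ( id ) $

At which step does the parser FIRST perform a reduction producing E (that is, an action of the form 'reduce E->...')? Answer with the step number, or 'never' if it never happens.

Answer: 9

Derivation:
Step 1: shift num. Stack=[num] ptr=1 lookahead=* remaining=[* ( id ) $]
Step 2: reduce F->num. Stack=[F] ptr=1 lookahead=* remaining=[* ( id ) $]
Step 3: reduce T->F. Stack=[T] ptr=1 lookahead=* remaining=[* ( id ) $]
Step 4: shift *. Stack=[T *] ptr=2 lookahead=( remaining=[( id ) $]
Step 5: shift (. Stack=[T * (] ptr=3 lookahead=id remaining=[id ) $]
Step 6: shift id. Stack=[T * ( id] ptr=4 lookahead=) remaining=[) $]
Step 7: reduce F->id. Stack=[T * ( F] ptr=4 lookahead=) remaining=[) $]
Step 8: reduce T->F. Stack=[T * ( T] ptr=4 lookahead=) remaining=[) $]
Step 9: reduce E->T. Stack=[T * ( E] ptr=4 lookahead=) remaining=[) $]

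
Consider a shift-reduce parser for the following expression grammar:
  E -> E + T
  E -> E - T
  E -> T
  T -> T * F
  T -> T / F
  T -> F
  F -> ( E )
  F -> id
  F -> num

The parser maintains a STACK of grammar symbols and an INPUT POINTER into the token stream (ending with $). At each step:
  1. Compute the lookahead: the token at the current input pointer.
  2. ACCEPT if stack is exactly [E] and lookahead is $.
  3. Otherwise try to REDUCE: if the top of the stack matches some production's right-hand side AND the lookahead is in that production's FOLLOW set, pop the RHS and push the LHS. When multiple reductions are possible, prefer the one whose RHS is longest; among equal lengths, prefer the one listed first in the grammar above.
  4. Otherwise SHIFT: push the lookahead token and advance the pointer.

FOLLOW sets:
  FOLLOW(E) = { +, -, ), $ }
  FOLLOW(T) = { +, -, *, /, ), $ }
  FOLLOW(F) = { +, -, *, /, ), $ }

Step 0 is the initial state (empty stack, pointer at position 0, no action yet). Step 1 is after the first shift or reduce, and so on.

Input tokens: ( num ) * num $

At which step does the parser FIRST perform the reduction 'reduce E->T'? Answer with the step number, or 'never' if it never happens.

Answer: 5

Derivation:
Step 1: shift (. Stack=[(] ptr=1 lookahead=num remaining=[num ) * num $]
Step 2: shift num. Stack=[( num] ptr=2 lookahead=) remaining=[) * num $]
Step 3: reduce F->num. Stack=[( F] ptr=2 lookahead=) remaining=[) * num $]
Step 4: reduce T->F. Stack=[( T] ptr=2 lookahead=) remaining=[) * num $]
Step 5: reduce E->T. Stack=[( E] ptr=2 lookahead=) remaining=[) * num $]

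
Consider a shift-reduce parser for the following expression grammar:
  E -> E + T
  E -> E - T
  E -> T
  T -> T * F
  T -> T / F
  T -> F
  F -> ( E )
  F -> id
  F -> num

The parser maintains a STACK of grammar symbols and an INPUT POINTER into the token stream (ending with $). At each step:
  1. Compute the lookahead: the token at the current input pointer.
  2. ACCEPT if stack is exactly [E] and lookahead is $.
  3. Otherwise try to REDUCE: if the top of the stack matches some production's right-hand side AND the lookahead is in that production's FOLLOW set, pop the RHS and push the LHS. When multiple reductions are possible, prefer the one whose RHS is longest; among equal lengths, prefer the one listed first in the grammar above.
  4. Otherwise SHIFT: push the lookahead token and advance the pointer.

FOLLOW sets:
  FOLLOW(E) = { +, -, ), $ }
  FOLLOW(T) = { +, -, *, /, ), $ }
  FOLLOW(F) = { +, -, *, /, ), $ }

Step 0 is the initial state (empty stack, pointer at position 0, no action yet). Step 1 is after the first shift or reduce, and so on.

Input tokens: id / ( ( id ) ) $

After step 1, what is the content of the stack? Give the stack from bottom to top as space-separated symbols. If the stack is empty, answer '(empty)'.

Answer: id

Derivation:
Step 1: shift id. Stack=[id] ptr=1 lookahead=/ remaining=[/ ( ( id ) ) $]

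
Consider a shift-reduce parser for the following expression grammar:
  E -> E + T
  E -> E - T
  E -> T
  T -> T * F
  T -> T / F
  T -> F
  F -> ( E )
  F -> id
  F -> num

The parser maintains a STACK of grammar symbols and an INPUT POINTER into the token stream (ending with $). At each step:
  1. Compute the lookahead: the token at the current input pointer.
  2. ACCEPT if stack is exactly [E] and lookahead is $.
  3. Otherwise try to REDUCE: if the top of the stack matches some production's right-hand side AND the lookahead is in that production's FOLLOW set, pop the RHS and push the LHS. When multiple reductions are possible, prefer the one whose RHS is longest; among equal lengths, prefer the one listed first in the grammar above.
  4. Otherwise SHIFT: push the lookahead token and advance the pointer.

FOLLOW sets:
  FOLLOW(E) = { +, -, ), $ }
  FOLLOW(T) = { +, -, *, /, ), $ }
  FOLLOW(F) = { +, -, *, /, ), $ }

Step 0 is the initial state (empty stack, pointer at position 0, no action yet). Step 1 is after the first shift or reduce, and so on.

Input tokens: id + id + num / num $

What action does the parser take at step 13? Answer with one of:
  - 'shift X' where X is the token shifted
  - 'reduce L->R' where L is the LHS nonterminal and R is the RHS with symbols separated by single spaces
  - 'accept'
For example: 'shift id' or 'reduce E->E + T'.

Step 1: shift id. Stack=[id] ptr=1 lookahead=+ remaining=[+ id + num / num $]
Step 2: reduce F->id. Stack=[F] ptr=1 lookahead=+ remaining=[+ id + num / num $]
Step 3: reduce T->F. Stack=[T] ptr=1 lookahead=+ remaining=[+ id + num / num $]
Step 4: reduce E->T. Stack=[E] ptr=1 lookahead=+ remaining=[+ id + num / num $]
Step 5: shift +. Stack=[E +] ptr=2 lookahead=id remaining=[id + num / num $]
Step 6: shift id. Stack=[E + id] ptr=3 lookahead=+ remaining=[+ num / num $]
Step 7: reduce F->id. Stack=[E + F] ptr=3 lookahead=+ remaining=[+ num / num $]
Step 8: reduce T->F. Stack=[E + T] ptr=3 lookahead=+ remaining=[+ num / num $]
Step 9: reduce E->E + T. Stack=[E] ptr=3 lookahead=+ remaining=[+ num / num $]
Step 10: shift +. Stack=[E +] ptr=4 lookahead=num remaining=[num / num $]
Step 11: shift num. Stack=[E + num] ptr=5 lookahead=/ remaining=[/ num $]
Step 12: reduce F->num. Stack=[E + F] ptr=5 lookahead=/ remaining=[/ num $]
Step 13: reduce T->F. Stack=[E + T] ptr=5 lookahead=/ remaining=[/ num $]

Answer: reduce T->F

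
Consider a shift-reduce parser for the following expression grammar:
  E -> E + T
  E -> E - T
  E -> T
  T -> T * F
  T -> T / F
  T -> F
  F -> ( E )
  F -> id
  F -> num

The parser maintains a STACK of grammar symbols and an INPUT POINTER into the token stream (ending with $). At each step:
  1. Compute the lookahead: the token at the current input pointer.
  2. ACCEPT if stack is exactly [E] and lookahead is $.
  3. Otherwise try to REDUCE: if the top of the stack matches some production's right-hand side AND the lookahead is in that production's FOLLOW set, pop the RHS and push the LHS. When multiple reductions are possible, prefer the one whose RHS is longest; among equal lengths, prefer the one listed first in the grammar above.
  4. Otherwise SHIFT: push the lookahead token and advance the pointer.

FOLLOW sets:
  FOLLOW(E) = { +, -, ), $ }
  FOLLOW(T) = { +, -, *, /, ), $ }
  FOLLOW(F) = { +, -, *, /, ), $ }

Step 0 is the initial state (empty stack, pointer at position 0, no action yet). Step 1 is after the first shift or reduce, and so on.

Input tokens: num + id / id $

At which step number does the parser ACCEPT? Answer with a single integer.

Step 1: shift num. Stack=[num] ptr=1 lookahead=+ remaining=[+ id / id $]
Step 2: reduce F->num. Stack=[F] ptr=1 lookahead=+ remaining=[+ id / id $]
Step 3: reduce T->F. Stack=[T] ptr=1 lookahead=+ remaining=[+ id / id $]
Step 4: reduce E->T. Stack=[E] ptr=1 lookahead=+ remaining=[+ id / id $]
Step 5: shift +. Stack=[E +] ptr=2 lookahead=id remaining=[id / id $]
Step 6: shift id. Stack=[E + id] ptr=3 lookahead=/ remaining=[/ id $]
Step 7: reduce F->id. Stack=[E + F] ptr=3 lookahead=/ remaining=[/ id $]
Step 8: reduce T->F. Stack=[E + T] ptr=3 lookahead=/ remaining=[/ id $]
Step 9: shift /. Stack=[E + T /] ptr=4 lookahead=id remaining=[id $]
Step 10: shift id. Stack=[E + T / id] ptr=5 lookahead=$ remaining=[$]
Step 11: reduce F->id. Stack=[E + T / F] ptr=5 lookahead=$ remaining=[$]
Step 12: reduce T->T / F. Stack=[E + T] ptr=5 lookahead=$ remaining=[$]
Step 13: reduce E->E + T. Stack=[E] ptr=5 lookahead=$ remaining=[$]
Step 14: accept. Stack=[E] ptr=5 lookahead=$ remaining=[$]

Answer: 14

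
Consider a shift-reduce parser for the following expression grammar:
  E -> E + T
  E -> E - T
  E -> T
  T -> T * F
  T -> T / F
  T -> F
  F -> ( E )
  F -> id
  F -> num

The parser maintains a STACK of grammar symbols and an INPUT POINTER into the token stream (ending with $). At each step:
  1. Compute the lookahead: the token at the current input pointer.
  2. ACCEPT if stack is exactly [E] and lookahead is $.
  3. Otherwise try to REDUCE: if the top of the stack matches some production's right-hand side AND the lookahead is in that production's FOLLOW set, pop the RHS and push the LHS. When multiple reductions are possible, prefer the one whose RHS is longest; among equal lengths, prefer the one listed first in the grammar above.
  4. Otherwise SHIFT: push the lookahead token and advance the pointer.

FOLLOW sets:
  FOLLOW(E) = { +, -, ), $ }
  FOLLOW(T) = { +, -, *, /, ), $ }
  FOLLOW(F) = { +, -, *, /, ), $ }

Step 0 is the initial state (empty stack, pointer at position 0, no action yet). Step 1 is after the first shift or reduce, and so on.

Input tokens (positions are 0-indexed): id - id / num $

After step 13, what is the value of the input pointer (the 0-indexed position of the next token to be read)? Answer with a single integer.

Step 1: shift id. Stack=[id] ptr=1 lookahead=- remaining=[- id / num $]
Step 2: reduce F->id. Stack=[F] ptr=1 lookahead=- remaining=[- id / num $]
Step 3: reduce T->F. Stack=[T] ptr=1 lookahead=- remaining=[- id / num $]
Step 4: reduce E->T. Stack=[E] ptr=1 lookahead=- remaining=[- id / num $]
Step 5: shift -. Stack=[E -] ptr=2 lookahead=id remaining=[id / num $]
Step 6: shift id. Stack=[E - id] ptr=3 lookahead=/ remaining=[/ num $]
Step 7: reduce F->id. Stack=[E - F] ptr=3 lookahead=/ remaining=[/ num $]
Step 8: reduce T->F. Stack=[E - T] ptr=3 lookahead=/ remaining=[/ num $]
Step 9: shift /. Stack=[E - T /] ptr=4 lookahead=num remaining=[num $]
Step 10: shift num. Stack=[E - T / num] ptr=5 lookahead=$ remaining=[$]
Step 11: reduce F->num. Stack=[E - T / F] ptr=5 lookahead=$ remaining=[$]
Step 12: reduce T->T / F. Stack=[E - T] ptr=5 lookahead=$ remaining=[$]
Step 13: reduce E->E - T. Stack=[E] ptr=5 lookahead=$ remaining=[$]

Answer: 5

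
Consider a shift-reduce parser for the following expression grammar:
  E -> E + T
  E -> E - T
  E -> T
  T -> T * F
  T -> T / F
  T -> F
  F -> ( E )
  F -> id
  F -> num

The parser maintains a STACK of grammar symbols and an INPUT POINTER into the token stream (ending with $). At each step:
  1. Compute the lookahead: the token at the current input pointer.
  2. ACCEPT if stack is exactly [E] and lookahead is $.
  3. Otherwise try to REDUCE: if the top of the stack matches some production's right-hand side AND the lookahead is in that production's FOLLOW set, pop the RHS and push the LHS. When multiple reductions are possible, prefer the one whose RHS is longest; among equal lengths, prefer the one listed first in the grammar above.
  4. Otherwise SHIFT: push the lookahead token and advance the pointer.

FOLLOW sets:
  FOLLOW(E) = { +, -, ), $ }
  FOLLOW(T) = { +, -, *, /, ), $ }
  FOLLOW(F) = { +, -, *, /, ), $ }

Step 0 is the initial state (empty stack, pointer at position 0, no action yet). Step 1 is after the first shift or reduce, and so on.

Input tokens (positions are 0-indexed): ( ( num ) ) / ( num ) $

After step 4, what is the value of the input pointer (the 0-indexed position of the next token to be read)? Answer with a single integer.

Step 1: shift (. Stack=[(] ptr=1 lookahead=( remaining=[( num ) ) / ( num ) $]
Step 2: shift (. Stack=[( (] ptr=2 lookahead=num remaining=[num ) ) / ( num ) $]
Step 3: shift num. Stack=[( ( num] ptr=3 lookahead=) remaining=[) ) / ( num ) $]
Step 4: reduce F->num. Stack=[( ( F] ptr=3 lookahead=) remaining=[) ) / ( num ) $]

Answer: 3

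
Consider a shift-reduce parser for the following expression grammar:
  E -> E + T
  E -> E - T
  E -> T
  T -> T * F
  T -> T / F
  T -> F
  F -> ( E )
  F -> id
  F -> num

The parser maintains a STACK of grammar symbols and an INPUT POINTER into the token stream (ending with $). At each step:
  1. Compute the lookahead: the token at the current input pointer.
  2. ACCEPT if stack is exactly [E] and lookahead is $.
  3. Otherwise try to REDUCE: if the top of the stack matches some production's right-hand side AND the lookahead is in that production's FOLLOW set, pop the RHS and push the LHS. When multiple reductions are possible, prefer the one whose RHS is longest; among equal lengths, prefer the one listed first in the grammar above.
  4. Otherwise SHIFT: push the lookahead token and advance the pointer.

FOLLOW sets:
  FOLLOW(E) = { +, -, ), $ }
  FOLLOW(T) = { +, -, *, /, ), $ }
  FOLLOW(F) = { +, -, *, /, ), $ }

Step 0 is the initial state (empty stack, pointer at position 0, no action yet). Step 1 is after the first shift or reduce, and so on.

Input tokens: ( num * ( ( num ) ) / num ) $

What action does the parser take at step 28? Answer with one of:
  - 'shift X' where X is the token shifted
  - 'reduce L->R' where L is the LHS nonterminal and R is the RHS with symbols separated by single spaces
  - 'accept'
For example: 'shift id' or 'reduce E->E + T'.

Step 1: shift (. Stack=[(] ptr=1 lookahead=num remaining=[num * ( ( num ) ) / num ) $]
Step 2: shift num. Stack=[( num] ptr=2 lookahead=* remaining=[* ( ( num ) ) / num ) $]
Step 3: reduce F->num. Stack=[( F] ptr=2 lookahead=* remaining=[* ( ( num ) ) / num ) $]
Step 4: reduce T->F. Stack=[( T] ptr=2 lookahead=* remaining=[* ( ( num ) ) / num ) $]
Step 5: shift *. Stack=[( T *] ptr=3 lookahead=( remaining=[( ( num ) ) / num ) $]
Step 6: shift (. Stack=[( T * (] ptr=4 lookahead=( remaining=[( num ) ) / num ) $]
Step 7: shift (. Stack=[( T * ( (] ptr=5 lookahead=num remaining=[num ) ) / num ) $]
Step 8: shift num. Stack=[( T * ( ( num] ptr=6 lookahead=) remaining=[) ) / num ) $]
Step 9: reduce F->num. Stack=[( T * ( ( F] ptr=6 lookahead=) remaining=[) ) / num ) $]
Step 10: reduce T->F. Stack=[( T * ( ( T] ptr=6 lookahead=) remaining=[) ) / num ) $]
Step 11: reduce E->T. Stack=[( T * ( ( E] ptr=6 lookahead=) remaining=[) ) / num ) $]
Step 12: shift ). Stack=[( T * ( ( E )] ptr=7 lookahead=) remaining=[) / num ) $]
Step 13: reduce F->( E ). Stack=[( T * ( F] ptr=7 lookahead=) remaining=[) / num ) $]
Step 14: reduce T->F. Stack=[( T * ( T] ptr=7 lookahead=) remaining=[) / num ) $]
Step 15: reduce E->T. Stack=[( T * ( E] ptr=7 lookahead=) remaining=[) / num ) $]
Step 16: shift ). Stack=[( T * ( E )] ptr=8 lookahead=/ remaining=[/ num ) $]
Step 17: reduce F->( E ). Stack=[( T * F] ptr=8 lookahead=/ remaining=[/ num ) $]
Step 18: reduce T->T * F. Stack=[( T] ptr=8 lookahead=/ remaining=[/ num ) $]
Step 19: shift /. Stack=[( T /] ptr=9 lookahead=num remaining=[num ) $]
Step 20: shift num. Stack=[( T / num] ptr=10 lookahead=) remaining=[) $]
Step 21: reduce F->num. Stack=[( T / F] ptr=10 lookahead=) remaining=[) $]
Step 22: reduce T->T / F. Stack=[( T] ptr=10 lookahead=) remaining=[) $]
Step 23: reduce E->T. Stack=[( E] ptr=10 lookahead=) remaining=[) $]
Step 24: shift ). Stack=[( E )] ptr=11 lookahead=$ remaining=[$]
Step 25: reduce F->( E ). Stack=[F] ptr=11 lookahead=$ remaining=[$]
Step 26: reduce T->F. Stack=[T] ptr=11 lookahead=$ remaining=[$]
Step 27: reduce E->T. Stack=[E] ptr=11 lookahead=$ remaining=[$]
Step 28: accept. Stack=[E] ptr=11 lookahead=$ remaining=[$]

Answer: accept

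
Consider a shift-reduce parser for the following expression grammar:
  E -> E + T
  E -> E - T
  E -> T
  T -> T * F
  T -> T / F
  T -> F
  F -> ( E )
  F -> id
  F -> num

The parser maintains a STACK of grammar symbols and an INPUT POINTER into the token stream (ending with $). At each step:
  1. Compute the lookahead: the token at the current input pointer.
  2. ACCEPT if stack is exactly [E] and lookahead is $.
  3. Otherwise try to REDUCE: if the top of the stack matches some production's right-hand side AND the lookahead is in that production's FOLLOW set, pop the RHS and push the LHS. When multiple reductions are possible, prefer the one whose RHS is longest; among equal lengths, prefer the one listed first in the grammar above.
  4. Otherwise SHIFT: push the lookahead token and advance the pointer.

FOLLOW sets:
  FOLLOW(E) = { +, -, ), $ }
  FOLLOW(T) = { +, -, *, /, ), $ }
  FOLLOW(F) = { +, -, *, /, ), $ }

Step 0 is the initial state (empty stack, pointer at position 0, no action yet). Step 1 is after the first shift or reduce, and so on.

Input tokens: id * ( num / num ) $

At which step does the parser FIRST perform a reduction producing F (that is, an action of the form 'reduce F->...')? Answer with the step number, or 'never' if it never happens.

Step 1: shift id. Stack=[id] ptr=1 lookahead=* remaining=[* ( num / num ) $]
Step 2: reduce F->id. Stack=[F] ptr=1 lookahead=* remaining=[* ( num / num ) $]

Answer: 2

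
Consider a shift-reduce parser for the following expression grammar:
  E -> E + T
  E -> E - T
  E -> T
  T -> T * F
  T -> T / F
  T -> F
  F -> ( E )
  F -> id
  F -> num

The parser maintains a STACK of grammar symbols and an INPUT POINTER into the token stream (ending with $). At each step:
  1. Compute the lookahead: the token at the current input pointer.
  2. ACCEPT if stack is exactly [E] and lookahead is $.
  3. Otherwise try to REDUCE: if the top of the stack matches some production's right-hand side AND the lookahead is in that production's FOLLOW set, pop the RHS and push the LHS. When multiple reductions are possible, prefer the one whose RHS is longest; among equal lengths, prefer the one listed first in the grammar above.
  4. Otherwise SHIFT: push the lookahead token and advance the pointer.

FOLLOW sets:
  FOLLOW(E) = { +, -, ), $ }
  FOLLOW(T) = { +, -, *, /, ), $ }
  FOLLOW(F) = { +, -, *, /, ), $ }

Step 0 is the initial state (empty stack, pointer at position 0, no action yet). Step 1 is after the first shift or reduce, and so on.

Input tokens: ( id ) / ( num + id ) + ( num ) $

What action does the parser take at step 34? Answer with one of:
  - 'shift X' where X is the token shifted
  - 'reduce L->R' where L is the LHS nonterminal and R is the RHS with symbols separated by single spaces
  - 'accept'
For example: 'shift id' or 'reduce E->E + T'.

Answer: accept

Derivation:
Step 1: shift (. Stack=[(] ptr=1 lookahead=id remaining=[id ) / ( num + id ) + ( num ) $]
Step 2: shift id. Stack=[( id] ptr=2 lookahead=) remaining=[) / ( num + id ) + ( num ) $]
Step 3: reduce F->id. Stack=[( F] ptr=2 lookahead=) remaining=[) / ( num + id ) + ( num ) $]
Step 4: reduce T->F. Stack=[( T] ptr=2 lookahead=) remaining=[) / ( num + id ) + ( num ) $]
Step 5: reduce E->T. Stack=[( E] ptr=2 lookahead=) remaining=[) / ( num + id ) + ( num ) $]
Step 6: shift ). Stack=[( E )] ptr=3 lookahead=/ remaining=[/ ( num + id ) + ( num ) $]
Step 7: reduce F->( E ). Stack=[F] ptr=3 lookahead=/ remaining=[/ ( num + id ) + ( num ) $]
Step 8: reduce T->F. Stack=[T] ptr=3 lookahead=/ remaining=[/ ( num + id ) + ( num ) $]
Step 9: shift /. Stack=[T /] ptr=4 lookahead=( remaining=[( num + id ) + ( num ) $]
Step 10: shift (. Stack=[T / (] ptr=5 lookahead=num remaining=[num + id ) + ( num ) $]
Step 11: shift num. Stack=[T / ( num] ptr=6 lookahead=+ remaining=[+ id ) + ( num ) $]
Step 12: reduce F->num. Stack=[T / ( F] ptr=6 lookahead=+ remaining=[+ id ) + ( num ) $]
Step 13: reduce T->F. Stack=[T / ( T] ptr=6 lookahead=+ remaining=[+ id ) + ( num ) $]
Step 14: reduce E->T. Stack=[T / ( E] ptr=6 lookahead=+ remaining=[+ id ) + ( num ) $]
Step 15: shift +. Stack=[T / ( E +] ptr=7 lookahead=id remaining=[id ) + ( num ) $]
Step 16: shift id. Stack=[T / ( E + id] ptr=8 lookahead=) remaining=[) + ( num ) $]
Step 17: reduce F->id. Stack=[T / ( E + F] ptr=8 lookahead=) remaining=[) + ( num ) $]
Step 18: reduce T->F. Stack=[T / ( E + T] ptr=8 lookahead=) remaining=[) + ( num ) $]
Step 19: reduce E->E + T. Stack=[T / ( E] ptr=8 lookahead=) remaining=[) + ( num ) $]
Step 20: shift ). Stack=[T / ( E )] ptr=9 lookahead=+ remaining=[+ ( num ) $]
Step 21: reduce F->( E ). Stack=[T / F] ptr=9 lookahead=+ remaining=[+ ( num ) $]
Step 22: reduce T->T / F. Stack=[T] ptr=9 lookahead=+ remaining=[+ ( num ) $]
Step 23: reduce E->T. Stack=[E] ptr=9 lookahead=+ remaining=[+ ( num ) $]
Step 24: shift +. Stack=[E +] ptr=10 lookahead=( remaining=[( num ) $]
Step 25: shift (. Stack=[E + (] ptr=11 lookahead=num remaining=[num ) $]
Step 26: shift num. Stack=[E + ( num] ptr=12 lookahead=) remaining=[) $]
Step 27: reduce F->num. Stack=[E + ( F] ptr=12 lookahead=) remaining=[) $]
Step 28: reduce T->F. Stack=[E + ( T] ptr=12 lookahead=) remaining=[) $]
Step 29: reduce E->T. Stack=[E + ( E] ptr=12 lookahead=) remaining=[) $]
Step 30: shift ). Stack=[E + ( E )] ptr=13 lookahead=$ remaining=[$]
Step 31: reduce F->( E ). Stack=[E + F] ptr=13 lookahead=$ remaining=[$]
Step 32: reduce T->F. Stack=[E + T] ptr=13 lookahead=$ remaining=[$]
Step 33: reduce E->E + T. Stack=[E] ptr=13 lookahead=$ remaining=[$]
Step 34: accept. Stack=[E] ptr=13 lookahead=$ remaining=[$]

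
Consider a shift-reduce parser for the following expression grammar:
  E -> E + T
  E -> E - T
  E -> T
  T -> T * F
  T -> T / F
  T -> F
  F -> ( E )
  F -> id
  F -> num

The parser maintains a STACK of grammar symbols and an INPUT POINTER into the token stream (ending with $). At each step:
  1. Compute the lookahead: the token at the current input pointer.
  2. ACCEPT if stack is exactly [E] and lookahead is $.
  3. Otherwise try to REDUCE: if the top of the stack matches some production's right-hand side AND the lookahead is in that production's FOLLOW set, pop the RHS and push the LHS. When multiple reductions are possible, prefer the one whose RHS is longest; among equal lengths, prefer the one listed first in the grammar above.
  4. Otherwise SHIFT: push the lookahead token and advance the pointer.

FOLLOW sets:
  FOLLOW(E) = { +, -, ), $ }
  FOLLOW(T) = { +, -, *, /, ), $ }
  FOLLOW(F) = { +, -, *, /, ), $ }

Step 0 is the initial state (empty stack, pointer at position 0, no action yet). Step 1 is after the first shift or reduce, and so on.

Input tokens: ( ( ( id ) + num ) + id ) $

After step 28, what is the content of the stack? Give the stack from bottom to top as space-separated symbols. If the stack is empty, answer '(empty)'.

Step 1: shift (. Stack=[(] ptr=1 lookahead=( remaining=[( ( id ) + num ) + id ) $]
Step 2: shift (. Stack=[( (] ptr=2 lookahead=( remaining=[( id ) + num ) + id ) $]
Step 3: shift (. Stack=[( ( (] ptr=3 lookahead=id remaining=[id ) + num ) + id ) $]
Step 4: shift id. Stack=[( ( ( id] ptr=4 lookahead=) remaining=[) + num ) + id ) $]
Step 5: reduce F->id. Stack=[( ( ( F] ptr=4 lookahead=) remaining=[) + num ) + id ) $]
Step 6: reduce T->F. Stack=[( ( ( T] ptr=4 lookahead=) remaining=[) + num ) + id ) $]
Step 7: reduce E->T. Stack=[( ( ( E] ptr=4 lookahead=) remaining=[) + num ) + id ) $]
Step 8: shift ). Stack=[( ( ( E )] ptr=5 lookahead=+ remaining=[+ num ) + id ) $]
Step 9: reduce F->( E ). Stack=[( ( F] ptr=5 lookahead=+ remaining=[+ num ) + id ) $]
Step 10: reduce T->F. Stack=[( ( T] ptr=5 lookahead=+ remaining=[+ num ) + id ) $]
Step 11: reduce E->T. Stack=[( ( E] ptr=5 lookahead=+ remaining=[+ num ) + id ) $]
Step 12: shift +. Stack=[( ( E +] ptr=6 lookahead=num remaining=[num ) + id ) $]
Step 13: shift num. Stack=[( ( E + num] ptr=7 lookahead=) remaining=[) + id ) $]
Step 14: reduce F->num. Stack=[( ( E + F] ptr=7 lookahead=) remaining=[) + id ) $]
Step 15: reduce T->F. Stack=[( ( E + T] ptr=7 lookahead=) remaining=[) + id ) $]
Step 16: reduce E->E + T. Stack=[( ( E] ptr=7 lookahead=) remaining=[) + id ) $]
Step 17: shift ). Stack=[( ( E )] ptr=8 lookahead=+ remaining=[+ id ) $]
Step 18: reduce F->( E ). Stack=[( F] ptr=8 lookahead=+ remaining=[+ id ) $]
Step 19: reduce T->F. Stack=[( T] ptr=8 lookahead=+ remaining=[+ id ) $]
Step 20: reduce E->T. Stack=[( E] ptr=8 lookahead=+ remaining=[+ id ) $]
Step 21: shift +. Stack=[( E +] ptr=9 lookahead=id remaining=[id ) $]
Step 22: shift id. Stack=[( E + id] ptr=10 lookahead=) remaining=[) $]
Step 23: reduce F->id. Stack=[( E + F] ptr=10 lookahead=) remaining=[) $]
Step 24: reduce T->F. Stack=[( E + T] ptr=10 lookahead=) remaining=[) $]
Step 25: reduce E->E + T. Stack=[( E] ptr=10 lookahead=) remaining=[) $]
Step 26: shift ). Stack=[( E )] ptr=11 lookahead=$ remaining=[$]
Step 27: reduce F->( E ). Stack=[F] ptr=11 lookahead=$ remaining=[$]
Step 28: reduce T->F. Stack=[T] ptr=11 lookahead=$ remaining=[$]

Answer: T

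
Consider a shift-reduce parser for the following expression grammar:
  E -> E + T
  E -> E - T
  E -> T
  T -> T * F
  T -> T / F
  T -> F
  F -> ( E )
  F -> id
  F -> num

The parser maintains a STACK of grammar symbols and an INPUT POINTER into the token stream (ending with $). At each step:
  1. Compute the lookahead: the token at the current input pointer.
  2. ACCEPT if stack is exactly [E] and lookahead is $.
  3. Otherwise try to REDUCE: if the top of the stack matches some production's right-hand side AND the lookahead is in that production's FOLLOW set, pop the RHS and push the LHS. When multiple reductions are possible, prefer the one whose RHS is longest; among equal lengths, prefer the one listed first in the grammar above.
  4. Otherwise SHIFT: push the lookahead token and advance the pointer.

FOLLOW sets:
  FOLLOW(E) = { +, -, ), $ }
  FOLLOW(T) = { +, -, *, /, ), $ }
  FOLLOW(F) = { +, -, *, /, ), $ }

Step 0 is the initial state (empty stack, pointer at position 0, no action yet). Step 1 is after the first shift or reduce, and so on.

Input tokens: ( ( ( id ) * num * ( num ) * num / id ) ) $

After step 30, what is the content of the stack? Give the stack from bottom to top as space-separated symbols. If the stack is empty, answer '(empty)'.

Step 1: shift (. Stack=[(] ptr=1 lookahead=( remaining=[( ( id ) * num * ( num ) * num / id ) ) $]
Step 2: shift (. Stack=[( (] ptr=2 lookahead=( remaining=[( id ) * num * ( num ) * num / id ) ) $]
Step 3: shift (. Stack=[( ( (] ptr=3 lookahead=id remaining=[id ) * num * ( num ) * num / id ) ) $]
Step 4: shift id. Stack=[( ( ( id] ptr=4 lookahead=) remaining=[) * num * ( num ) * num / id ) ) $]
Step 5: reduce F->id. Stack=[( ( ( F] ptr=4 lookahead=) remaining=[) * num * ( num ) * num / id ) ) $]
Step 6: reduce T->F. Stack=[( ( ( T] ptr=4 lookahead=) remaining=[) * num * ( num ) * num / id ) ) $]
Step 7: reduce E->T. Stack=[( ( ( E] ptr=4 lookahead=) remaining=[) * num * ( num ) * num / id ) ) $]
Step 8: shift ). Stack=[( ( ( E )] ptr=5 lookahead=* remaining=[* num * ( num ) * num / id ) ) $]
Step 9: reduce F->( E ). Stack=[( ( F] ptr=5 lookahead=* remaining=[* num * ( num ) * num / id ) ) $]
Step 10: reduce T->F. Stack=[( ( T] ptr=5 lookahead=* remaining=[* num * ( num ) * num / id ) ) $]
Step 11: shift *. Stack=[( ( T *] ptr=6 lookahead=num remaining=[num * ( num ) * num / id ) ) $]
Step 12: shift num. Stack=[( ( T * num] ptr=7 lookahead=* remaining=[* ( num ) * num / id ) ) $]
Step 13: reduce F->num. Stack=[( ( T * F] ptr=7 lookahead=* remaining=[* ( num ) * num / id ) ) $]
Step 14: reduce T->T * F. Stack=[( ( T] ptr=7 lookahead=* remaining=[* ( num ) * num / id ) ) $]
Step 15: shift *. Stack=[( ( T *] ptr=8 lookahead=( remaining=[( num ) * num / id ) ) $]
Step 16: shift (. Stack=[( ( T * (] ptr=9 lookahead=num remaining=[num ) * num / id ) ) $]
Step 17: shift num. Stack=[( ( T * ( num] ptr=10 lookahead=) remaining=[) * num / id ) ) $]
Step 18: reduce F->num. Stack=[( ( T * ( F] ptr=10 lookahead=) remaining=[) * num / id ) ) $]
Step 19: reduce T->F. Stack=[( ( T * ( T] ptr=10 lookahead=) remaining=[) * num / id ) ) $]
Step 20: reduce E->T. Stack=[( ( T * ( E] ptr=10 lookahead=) remaining=[) * num / id ) ) $]
Step 21: shift ). Stack=[( ( T * ( E )] ptr=11 lookahead=* remaining=[* num / id ) ) $]
Step 22: reduce F->( E ). Stack=[( ( T * F] ptr=11 lookahead=* remaining=[* num / id ) ) $]
Step 23: reduce T->T * F. Stack=[( ( T] ptr=11 lookahead=* remaining=[* num / id ) ) $]
Step 24: shift *. Stack=[( ( T *] ptr=12 lookahead=num remaining=[num / id ) ) $]
Step 25: shift num. Stack=[( ( T * num] ptr=13 lookahead=/ remaining=[/ id ) ) $]
Step 26: reduce F->num. Stack=[( ( T * F] ptr=13 lookahead=/ remaining=[/ id ) ) $]
Step 27: reduce T->T * F. Stack=[( ( T] ptr=13 lookahead=/ remaining=[/ id ) ) $]
Step 28: shift /. Stack=[( ( T /] ptr=14 lookahead=id remaining=[id ) ) $]
Step 29: shift id. Stack=[( ( T / id] ptr=15 lookahead=) remaining=[) ) $]
Step 30: reduce F->id. Stack=[( ( T / F] ptr=15 lookahead=) remaining=[) ) $]

Answer: ( ( T / F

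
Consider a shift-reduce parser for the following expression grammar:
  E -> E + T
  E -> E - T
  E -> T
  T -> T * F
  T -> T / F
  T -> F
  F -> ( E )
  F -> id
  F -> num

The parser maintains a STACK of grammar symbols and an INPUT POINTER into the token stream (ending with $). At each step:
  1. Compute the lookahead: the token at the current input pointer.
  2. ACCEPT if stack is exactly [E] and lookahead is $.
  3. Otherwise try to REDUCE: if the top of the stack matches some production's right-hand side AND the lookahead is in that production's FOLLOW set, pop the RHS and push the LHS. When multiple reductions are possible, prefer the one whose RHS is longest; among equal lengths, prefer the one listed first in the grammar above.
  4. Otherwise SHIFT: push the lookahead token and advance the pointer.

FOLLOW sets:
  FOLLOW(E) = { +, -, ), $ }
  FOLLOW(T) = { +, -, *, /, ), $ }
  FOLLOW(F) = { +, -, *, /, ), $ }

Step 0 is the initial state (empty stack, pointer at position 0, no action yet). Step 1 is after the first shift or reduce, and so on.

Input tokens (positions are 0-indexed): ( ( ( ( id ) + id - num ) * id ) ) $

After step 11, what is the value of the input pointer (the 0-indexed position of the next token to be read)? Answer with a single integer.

Step 1: shift (. Stack=[(] ptr=1 lookahead=( remaining=[( ( ( id ) + id - num ) * id ) ) $]
Step 2: shift (. Stack=[( (] ptr=2 lookahead=( remaining=[( ( id ) + id - num ) * id ) ) $]
Step 3: shift (. Stack=[( ( (] ptr=3 lookahead=( remaining=[( id ) + id - num ) * id ) ) $]
Step 4: shift (. Stack=[( ( ( (] ptr=4 lookahead=id remaining=[id ) + id - num ) * id ) ) $]
Step 5: shift id. Stack=[( ( ( ( id] ptr=5 lookahead=) remaining=[) + id - num ) * id ) ) $]
Step 6: reduce F->id. Stack=[( ( ( ( F] ptr=5 lookahead=) remaining=[) + id - num ) * id ) ) $]
Step 7: reduce T->F. Stack=[( ( ( ( T] ptr=5 lookahead=) remaining=[) + id - num ) * id ) ) $]
Step 8: reduce E->T. Stack=[( ( ( ( E] ptr=5 lookahead=) remaining=[) + id - num ) * id ) ) $]
Step 9: shift ). Stack=[( ( ( ( E )] ptr=6 lookahead=+ remaining=[+ id - num ) * id ) ) $]
Step 10: reduce F->( E ). Stack=[( ( ( F] ptr=6 lookahead=+ remaining=[+ id - num ) * id ) ) $]
Step 11: reduce T->F. Stack=[( ( ( T] ptr=6 lookahead=+ remaining=[+ id - num ) * id ) ) $]

Answer: 6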